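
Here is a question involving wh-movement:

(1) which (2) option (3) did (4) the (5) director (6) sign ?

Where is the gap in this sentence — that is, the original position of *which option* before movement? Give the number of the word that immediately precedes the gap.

6

Pre-movement form: The director did sign which option.
'which option' is the direct object of 'sign'. It moves to the left edge, and the trace sits right after 'sign':
Which option did the director sign ___?
'sign' is word 6.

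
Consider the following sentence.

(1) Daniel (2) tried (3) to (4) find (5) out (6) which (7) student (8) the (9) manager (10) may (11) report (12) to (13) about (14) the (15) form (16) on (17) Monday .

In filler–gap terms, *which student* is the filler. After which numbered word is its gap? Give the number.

Before movement: The manager may report to which student about the form on Monday.
The filler 'which student' is interpreted as the object of the preposition 'to'. It moves to the left edge, and the trace sits right after 'to':
Daniel tried to find out which student the manager may report to ___ about the form on Monday.
'to' is word 12.

12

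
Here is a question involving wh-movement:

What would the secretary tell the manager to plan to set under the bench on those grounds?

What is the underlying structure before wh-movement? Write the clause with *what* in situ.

'what' is the direct object of 'set'. Fronting leaves a gap immediately after 'set':
What would the secretary tell the manager to plan to set ___ under the bench on those grounds?

The secretary would tell the manager to plan to set what under the bench on those grounds.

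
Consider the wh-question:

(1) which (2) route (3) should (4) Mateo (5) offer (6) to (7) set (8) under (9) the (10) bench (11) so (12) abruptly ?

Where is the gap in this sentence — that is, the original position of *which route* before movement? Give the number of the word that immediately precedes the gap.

Underlying clause: Mateo should offer to set which route under the bench so abruptly.
'which route' is the direct object of 'set'. Fronting leaves a gap immediately after 'set':
Which route should Mateo offer to set ___ under the bench so abruptly?
'set' is word 7.

7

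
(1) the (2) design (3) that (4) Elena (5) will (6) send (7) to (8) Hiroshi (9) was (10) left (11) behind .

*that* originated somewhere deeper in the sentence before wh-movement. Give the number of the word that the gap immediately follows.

6

'that' functions as the direct object of 'send'. It moves to the left edge, and the trace sits right after 'send':
The design that Elena will send ___ to Hiroshi was left behind.
'send' is word 6.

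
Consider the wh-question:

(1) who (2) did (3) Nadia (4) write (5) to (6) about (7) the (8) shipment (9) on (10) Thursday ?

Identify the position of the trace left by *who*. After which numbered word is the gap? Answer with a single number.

Before movement: Nadia did write to who about the shipment on Thursday.
'who' is the object of the preposition 'to'. Fronting leaves a gap immediately after 'to':
Who did Nadia write to ___ about the shipment on Thursday?
'to' is word 5.

5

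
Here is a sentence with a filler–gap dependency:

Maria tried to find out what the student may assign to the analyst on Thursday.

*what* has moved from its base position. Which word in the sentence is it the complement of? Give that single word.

assign

In situ: The student may assign what to the analyst on Thursday.
The filler 'what' is interpreted as the direct object of 'assign'. It moves to the left edge, and the trace sits right after 'assign':
Maria tried to find out what the student may assign ___ to the analyst on Thursday.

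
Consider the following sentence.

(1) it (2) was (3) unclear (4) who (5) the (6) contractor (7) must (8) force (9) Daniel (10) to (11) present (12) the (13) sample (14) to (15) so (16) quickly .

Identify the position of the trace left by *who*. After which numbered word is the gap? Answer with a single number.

Before movement: The contractor must force Daniel to present the sample to who so quickly.
The filler 'who' is interpreted as the object of the preposition 'to' (recipient of 'present'). It moves to the left edge, and the trace sits right after 'to':
It was unclear who the contractor must force Daniel to present the sample to ___ so quickly.
'to' is word 14.

14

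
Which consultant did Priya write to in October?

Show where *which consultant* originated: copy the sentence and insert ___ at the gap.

Before movement: Priya did write to which consultant in October.
'which consultant' functions as the object of the preposition 'to'. The gap is right after 'to'.

Which consultant did Priya write to ___ in October?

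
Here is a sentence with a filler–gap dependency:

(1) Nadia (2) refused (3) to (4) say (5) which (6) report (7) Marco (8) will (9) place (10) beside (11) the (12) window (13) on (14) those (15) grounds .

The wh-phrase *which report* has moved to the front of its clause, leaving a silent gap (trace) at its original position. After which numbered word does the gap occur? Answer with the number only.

In situ: Marco will place which report beside the window on those grounds.
'which report' functions as the direct object of 'place'. Fronting leaves a gap immediately after 'place':
Nadia refused to say which report Marco will place ___ beside the window on those grounds.
'place' is word 9.

9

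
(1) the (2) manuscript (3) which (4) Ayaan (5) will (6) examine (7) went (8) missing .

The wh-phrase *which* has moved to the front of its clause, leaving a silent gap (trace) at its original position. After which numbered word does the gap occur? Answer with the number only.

6

'which' functions as the direct object of 'examine'. It moves to the left edge, and the trace sits right after 'examine':
The manuscript which Ayaan will examine ___ went missing.
'examine' is word 6.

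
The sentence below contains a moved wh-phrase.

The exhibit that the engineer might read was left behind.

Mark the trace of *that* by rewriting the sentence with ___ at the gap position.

The filler 'that' is interpreted as the direct object of 'read'. The gap is right after 'read'.

The exhibit that the engineer might read ___ was left behind.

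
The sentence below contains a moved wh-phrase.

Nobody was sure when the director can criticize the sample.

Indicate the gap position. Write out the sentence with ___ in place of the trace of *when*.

Nobody was sure when the director can criticize the sample ___.

Before movement: The director can criticize the sample when.
'when' is the temporal adjunct. The gap is right after 'sample'.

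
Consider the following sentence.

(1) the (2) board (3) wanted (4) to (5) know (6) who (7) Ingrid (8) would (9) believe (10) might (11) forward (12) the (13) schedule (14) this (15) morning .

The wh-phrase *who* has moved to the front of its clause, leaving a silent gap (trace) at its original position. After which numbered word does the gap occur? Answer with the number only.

Underlying clause: Ingrid would believe who might forward the schedule this morning.
'who' functions as the subject of the clause embedded under 'believe'. Fronting leaves a gap immediately after 'believe':
The board wanted to know who Ingrid would believe ___ might forward the schedule this morning.
'believe' is word 9.

9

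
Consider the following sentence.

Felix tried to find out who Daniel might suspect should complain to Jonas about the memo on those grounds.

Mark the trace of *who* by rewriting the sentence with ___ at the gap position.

Felix tried to find out who Daniel might suspect ___ should complain to Jonas about the memo on those grounds.

Underlying clause: Daniel might suspect who should complain to Jonas about the memo on those grounds.
'who' functions as the subject of the clause embedded under 'suspect'. The gap is right after 'suspect'.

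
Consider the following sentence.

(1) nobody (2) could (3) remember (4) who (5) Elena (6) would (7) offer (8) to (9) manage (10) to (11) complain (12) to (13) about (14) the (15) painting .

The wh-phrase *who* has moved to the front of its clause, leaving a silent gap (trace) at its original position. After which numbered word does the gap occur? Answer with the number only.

12

Underlying clause: Elena would offer to manage to complain to who about the painting.
The filler 'who' is interpreted as the object of the preposition 'to'. Wh-movement fronts it, leaving a gap right after 'to':
Nobody could remember who Elena would offer to manage to complain to ___ about the painting.
'to' is word 12.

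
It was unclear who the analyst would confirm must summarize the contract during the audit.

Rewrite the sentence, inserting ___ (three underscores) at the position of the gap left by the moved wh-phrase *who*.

It was unclear who the analyst would confirm ___ must summarize the contract during the audit.

Before movement: The analyst would confirm who must summarize the contract during the audit.
The filler 'who' is interpreted as the subject of the clause embedded under 'confirm'. The gap is right after 'confirm'.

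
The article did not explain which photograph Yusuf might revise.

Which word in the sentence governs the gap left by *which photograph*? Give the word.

Before movement: Yusuf might revise which photograph.
'which photograph' functions as the direct object of 'revise'. Fronting leaves a gap immediately after 'revise':
The article did not explain which photograph Yusuf might revise ___.

revise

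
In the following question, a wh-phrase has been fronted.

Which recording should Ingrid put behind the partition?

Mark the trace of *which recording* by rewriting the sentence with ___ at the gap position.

Underlying clause: Ingrid should put which recording behind the partition.
The filler 'which recording' is interpreted as the direct object of 'put'. The gap is right after 'put'.

Which recording should Ingrid put ___ behind the partition?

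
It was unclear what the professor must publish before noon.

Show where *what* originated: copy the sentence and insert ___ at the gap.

Before movement: The professor must publish what before noon.
'what' functions as the direct object of 'publish'. The gap is right after 'publish'.

It was unclear what the professor must publish ___ before noon.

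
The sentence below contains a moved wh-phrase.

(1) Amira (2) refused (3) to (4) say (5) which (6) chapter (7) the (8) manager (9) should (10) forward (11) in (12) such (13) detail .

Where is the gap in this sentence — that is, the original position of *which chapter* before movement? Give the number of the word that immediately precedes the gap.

Pre-movement form: The manager should forward which chapter in such detail.
The filler 'which chapter' is interpreted as the direct object of 'forward'. It moves to the left edge, and the trace sits right after 'forward':
Amira refused to say which chapter the manager should forward ___ in such detail.
'forward' is word 10.

10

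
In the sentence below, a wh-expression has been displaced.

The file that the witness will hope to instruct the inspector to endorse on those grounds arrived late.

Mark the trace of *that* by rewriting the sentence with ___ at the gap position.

The file that the witness will hope to instruct the inspector to endorse ___ on those grounds arrived late.

'that' functions as the direct object of 'endorse'. The gap is right after 'endorse'.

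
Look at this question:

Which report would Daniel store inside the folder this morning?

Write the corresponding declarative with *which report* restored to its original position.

Daniel would store which report inside the folder this morning.

'which report' functions as the direct object of 'store'. Fronting leaves a gap immediately after 'store':
Which report would Daniel store ___ inside the folder this morning?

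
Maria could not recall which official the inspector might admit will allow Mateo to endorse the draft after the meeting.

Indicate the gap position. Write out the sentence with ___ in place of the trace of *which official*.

In situ: The inspector might admit which official will allow Mateo to endorse the draft after the meeting.
'which official' functions as the subject of the clause embedded under 'admit'. The gap is right after 'admit'.

Maria could not recall which official the inspector might admit ___ will allow Mateo to endorse the draft after the meeting.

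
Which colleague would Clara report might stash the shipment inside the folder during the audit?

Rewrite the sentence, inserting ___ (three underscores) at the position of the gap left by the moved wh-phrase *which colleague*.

Before movement: Clara would report which colleague might stash the shipment inside the folder during the audit.
The filler 'which colleague' is interpreted as the subject of the clause embedded under 'report'. The gap is right after 'report'.

Which colleague would Clara report ___ might stash the shipment inside the folder during the audit?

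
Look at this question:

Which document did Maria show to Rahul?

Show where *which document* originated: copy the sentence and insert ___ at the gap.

Before movement: Maria did show which document to Rahul.
'which document' is the direct object of 'show'. The gap is right after 'show'.

Which document did Maria show ___ to Rahul?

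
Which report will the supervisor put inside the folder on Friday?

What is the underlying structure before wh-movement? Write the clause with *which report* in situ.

The filler 'which report' is interpreted as the direct object of 'put'. Wh-movement fronts it, leaving a gap right after 'put':
Which report will the supervisor put ___ inside the folder on Friday?

The supervisor will put which report inside the folder on Friday.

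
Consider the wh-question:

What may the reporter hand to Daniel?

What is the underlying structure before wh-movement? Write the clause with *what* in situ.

'what' is the direct object of 'hand'. Fronting leaves a gap immediately after 'hand':
What may the reporter hand ___ to Daniel?

The reporter may hand what to Daniel.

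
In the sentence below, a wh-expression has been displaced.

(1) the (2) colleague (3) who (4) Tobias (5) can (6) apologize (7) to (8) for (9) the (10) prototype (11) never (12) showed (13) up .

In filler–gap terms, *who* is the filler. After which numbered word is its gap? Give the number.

'who' is the object of the preposition 'to'. Wh-movement fronts it, leaving a gap right after 'to':
The colleague who Tobias can apologize to ___ for the prototype never showed up.
'to' is word 7.

7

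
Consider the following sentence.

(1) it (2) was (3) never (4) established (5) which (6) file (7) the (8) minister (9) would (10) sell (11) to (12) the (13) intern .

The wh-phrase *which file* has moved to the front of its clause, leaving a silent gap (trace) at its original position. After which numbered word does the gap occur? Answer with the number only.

Underlying clause: The minister would sell which file to the intern.
'which file' functions as the direct object of 'sell'. Wh-movement fronts it, leaving a gap right after 'sell':
It was never established which file the minister would sell ___ to the intern.
'sell' is word 10.

10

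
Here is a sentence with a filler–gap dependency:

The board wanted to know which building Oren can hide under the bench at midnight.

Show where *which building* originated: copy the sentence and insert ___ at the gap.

The board wanted to know which building Oren can hide ___ under the bench at midnight.

In situ: Oren can hide which building under the bench at midnight.
'which building' is the direct object of 'hide'. The gap is right after 'hide'.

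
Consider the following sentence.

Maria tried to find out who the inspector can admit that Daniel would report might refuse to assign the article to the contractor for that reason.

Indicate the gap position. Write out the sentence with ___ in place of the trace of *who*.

Pre-movement form: The inspector can admit that Daniel would report who might refuse to assign the article to the contractor for that reason.
'who' is the subject of the clause embedded under 'report'. The gap is right after 'report'.

Maria tried to find out who the inspector can admit that Daniel would report ___ might refuse to assign the article to the contractor for that reason.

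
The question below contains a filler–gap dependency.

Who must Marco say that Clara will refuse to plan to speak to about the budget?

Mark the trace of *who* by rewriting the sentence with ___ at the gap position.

Who must Marco say that Clara will refuse to plan to speak to ___ about the budget?

In situ: Marco must say that Clara will refuse to plan to speak to who about the budget.
'who' functions as the object of the preposition 'to'. The gap is right after 'to'.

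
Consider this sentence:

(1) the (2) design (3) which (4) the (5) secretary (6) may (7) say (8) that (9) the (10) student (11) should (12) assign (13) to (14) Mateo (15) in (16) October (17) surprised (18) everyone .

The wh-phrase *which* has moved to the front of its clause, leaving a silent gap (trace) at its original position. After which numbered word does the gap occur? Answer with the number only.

'which' functions as the direct object of 'assign'. It moves to the left edge, and the trace sits right after 'assign':
The design which the secretary may say that the student should assign ___ to Mateo in October surprised everyone.
'assign' is word 12.

12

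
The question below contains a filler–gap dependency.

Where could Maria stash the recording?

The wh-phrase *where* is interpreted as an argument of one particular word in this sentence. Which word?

stash

Underlying clause: Maria could stash the recording where.
'where' functions as the locative complement of 'stash'. It moves to the left edge, and the trace sits right after 'recording':
Where could Maria stash the recording ___?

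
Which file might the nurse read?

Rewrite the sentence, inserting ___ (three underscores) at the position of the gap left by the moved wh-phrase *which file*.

Which file might the nurse read ___?

Before movement: The nurse might read which file.
The filler 'which file' is interpreted as the direct object of 'read'. The gap is right after 'read'.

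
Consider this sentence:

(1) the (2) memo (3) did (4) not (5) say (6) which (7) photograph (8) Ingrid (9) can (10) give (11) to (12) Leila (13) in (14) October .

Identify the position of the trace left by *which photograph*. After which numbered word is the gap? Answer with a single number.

10

In situ: Ingrid can give which photograph to Leila in October.
'which photograph' is the direct object of 'give'. Wh-movement fronts it, leaving a gap right after 'give':
The memo did not say which photograph Ingrid can give ___ to Leila in October.
'give' is word 10.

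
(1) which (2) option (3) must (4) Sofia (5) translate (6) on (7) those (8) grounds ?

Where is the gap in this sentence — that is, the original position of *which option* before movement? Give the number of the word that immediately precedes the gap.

In situ: Sofia must translate which option on those grounds.
'which option' is the direct object of 'translate'. Wh-movement fronts it, leaving a gap right after 'translate':
Which option must Sofia translate ___ on those grounds?
'translate' is word 5.

5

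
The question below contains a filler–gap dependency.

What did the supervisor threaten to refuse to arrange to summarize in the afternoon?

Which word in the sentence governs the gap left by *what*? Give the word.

summarize

In situ: The supervisor did threaten to refuse to arrange to summarize what in the afternoon.
The filler 'what' is interpreted as the direct object of 'summarize'. It moves to the left edge, and the trace sits right after 'summarize':
What did the supervisor threaten to refuse to arrange to summarize ___ in the afternoon?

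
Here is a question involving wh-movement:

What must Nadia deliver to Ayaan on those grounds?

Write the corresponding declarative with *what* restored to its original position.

Nadia must deliver what to Ayaan on those grounds.

'what' functions as the direct object of 'deliver'. It moves to the left edge, and the trace sits right after 'deliver':
What must Nadia deliver ___ to Ayaan on those grounds?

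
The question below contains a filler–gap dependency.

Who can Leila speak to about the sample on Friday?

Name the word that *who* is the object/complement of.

Pre-movement form: Leila can speak to who about the sample on Friday.
The filler 'who' is interpreted as the object of the preposition 'to'. It moves to the left edge, and the trace sits right after 'to':
Who can Leila speak to ___ about the sample on Friday?

to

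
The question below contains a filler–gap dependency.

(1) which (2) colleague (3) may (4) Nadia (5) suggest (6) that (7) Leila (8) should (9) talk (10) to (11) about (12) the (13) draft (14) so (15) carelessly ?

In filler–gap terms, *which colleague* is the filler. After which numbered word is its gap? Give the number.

10

Pre-movement form: Nadia may suggest that Leila should talk to which colleague about the draft so carelessly.
'which colleague' functions as the object of the preposition 'to'. Wh-movement fronts it, leaving a gap right after 'to':
Which colleague may Nadia suggest that Leila should talk to ___ about the draft so carelessly?
'to' is word 10.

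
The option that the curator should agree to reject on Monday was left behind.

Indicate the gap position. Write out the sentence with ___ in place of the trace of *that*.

'that' functions as the direct object of 'reject'. The gap is right after 'reject'.

The option that the curator should agree to reject ___ on Monday was left behind.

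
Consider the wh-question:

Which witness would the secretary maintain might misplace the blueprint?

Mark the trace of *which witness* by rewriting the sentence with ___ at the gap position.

Which witness would the secretary maintain ___ might misplace the blueprint?

Underlying clause: The secretary would maintain which witness might misplace the blueprint.
'which witness' functions as the subject of the clause embedded under 'maintain'. The gap is right after 'maintain'.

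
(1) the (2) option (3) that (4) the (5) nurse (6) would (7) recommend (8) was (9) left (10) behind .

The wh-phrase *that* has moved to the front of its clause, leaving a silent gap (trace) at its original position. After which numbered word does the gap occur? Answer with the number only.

The filler 'that' is interpreted as the direct object of 'recommend'. It moves to the left edge, and the trace sits right after 'recommend':
The option that the nurse would recommend ___ was left behind.
'recommend' is word 7.

7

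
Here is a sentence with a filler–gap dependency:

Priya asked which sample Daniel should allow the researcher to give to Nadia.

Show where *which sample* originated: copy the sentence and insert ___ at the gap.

Priya asked which sample Daniel should allow the researcher to give ___ to Nadia.

Pre-movement form: Daniel should allow the researcher to give which sample to Nadia.
The filler 'which sample' is interpreted as the direct object of 'give'. The gap is right after 'give'.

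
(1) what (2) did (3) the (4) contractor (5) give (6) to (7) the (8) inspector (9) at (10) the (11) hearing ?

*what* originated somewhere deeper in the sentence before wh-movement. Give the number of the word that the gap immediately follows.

5

Underlying clause: The contractor did give what to the inspector at the hearing.
'what' functions as the direct object of 'give'. Wh-movement fronts it, leaving a gap right after 'give':
What did the contractor give ___ to the inspector at the hearing?
'give' is word 5.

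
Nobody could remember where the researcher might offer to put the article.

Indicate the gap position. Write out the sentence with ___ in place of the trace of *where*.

Nobody could remember where the researcher might offer to put the article ___.

Pre-movement form: The researcher might offer to put the article where.
'where' is the locative complement of 'put'. The gap is right after 'article'.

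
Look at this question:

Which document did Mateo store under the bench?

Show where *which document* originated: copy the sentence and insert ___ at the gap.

Underlying clause: Mateo did store which document under the bench.
The filler 'which document' is interpreted as the direct object of 'store'. The gap is right after 'store'.

Which document did Mateo store ___ under the bench?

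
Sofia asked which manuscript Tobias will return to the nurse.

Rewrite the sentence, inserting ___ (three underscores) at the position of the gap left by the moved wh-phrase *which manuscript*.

Sofia asked which manuscript Tobias will return ___ to the nurse.

In situ: Tobias will return which manuscript to the nurse.
'which manuscript' is the direct object of 'return'. The gap is right after 'return'.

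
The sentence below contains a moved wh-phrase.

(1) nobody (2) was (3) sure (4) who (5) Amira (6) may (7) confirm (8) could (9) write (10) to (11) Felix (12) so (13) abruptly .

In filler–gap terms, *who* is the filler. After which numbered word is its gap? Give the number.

Pre-movement form: Amira may confirm who could write to Felix so abruptly.
The filler 'who' is interpreted as the subject of the clause embedded under 'confirm'. Wh-movement fronts it, leaving a gap right after 'confirm':
Nobody was sure who Amira may confirm ___ could write to Felix so abruptly.
'confirm' is word 7.

7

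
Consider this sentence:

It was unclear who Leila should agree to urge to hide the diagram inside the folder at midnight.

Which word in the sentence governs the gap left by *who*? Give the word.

Before movement: Leila should agree to urge who to hide the diagram inside the folder at midnight.
'who' functions as the direct object of 'urge'. Fronting leaves a gap immediately after 'urge':
It was unclear who Leila should agree to urge ___ to hide the diagram inside the folder at midnight.

urge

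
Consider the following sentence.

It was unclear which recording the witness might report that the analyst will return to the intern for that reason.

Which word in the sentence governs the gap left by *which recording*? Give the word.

Pre-movement form: The witness might report that the analyst will return which recording to the intern for that reason.
The filler 'which recording' is interpreted as the direct object of 'return'. Fronting leaves a gap immediately after 'return':
It was unclear which recording the witness might report that the analyst will return ___ to the intern for that reason.

return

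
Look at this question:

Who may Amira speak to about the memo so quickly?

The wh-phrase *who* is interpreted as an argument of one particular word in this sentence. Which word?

to

Pre-movement form: Amira may speak to who about the memo so quickly.
'who' functions as the object of the preposition 'to'. Wh-movement fronts it, leaving a gap right after 'to':
Who may Amira speak to ___ about the memo so quickly?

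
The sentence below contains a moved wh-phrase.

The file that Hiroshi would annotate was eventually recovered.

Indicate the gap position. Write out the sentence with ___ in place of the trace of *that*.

The file that Hiroshi would annotate ___ was eventually recovered.

'that' is the direct object of 'annotate'. The gap is right after 'annotate'.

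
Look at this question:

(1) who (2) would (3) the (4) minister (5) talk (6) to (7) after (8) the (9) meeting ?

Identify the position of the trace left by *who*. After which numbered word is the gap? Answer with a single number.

Underlying clause: The minister would talk to who after the meeting.
The filler 'who' is interpreted as the object of the preposition 'to'. Fronting leaves a gap immediately after 'to':
Who would the minister talk to ___ after the meeting?
'to' is word 6.

6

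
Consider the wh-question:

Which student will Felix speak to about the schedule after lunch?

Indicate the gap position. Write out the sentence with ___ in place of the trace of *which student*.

Before movement: Felix will speak to which student about the schedule after lunch.
'which student' is the object of the preposition 'to'. The gap is right after 'to'.

Which student will Felix speak to ___ about the schedule after lunch?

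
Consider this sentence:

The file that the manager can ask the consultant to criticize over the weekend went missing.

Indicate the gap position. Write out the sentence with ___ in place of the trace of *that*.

The file that the manager can ask the consultant to criticize ___ over the weekend went missing.

The filler 'that' is interpreted as the direct object of 'criticize'. The gap is right after 'criticize'.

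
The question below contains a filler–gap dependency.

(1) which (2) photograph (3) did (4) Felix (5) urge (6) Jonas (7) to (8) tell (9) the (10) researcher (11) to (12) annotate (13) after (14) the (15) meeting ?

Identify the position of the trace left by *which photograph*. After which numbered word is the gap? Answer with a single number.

In situ: Felix did urge Jonas to tell the researcher to annotate which photograph after the meeting.
'which photograph' functions as the direct object of 'annotate'. Wh-movement fronts it, leaving a gap right after 'annotate':
Which photograph did Felix urge Jonas to tell the researcher to annotate ___ after the meeting?
'annotate' is word 12.

12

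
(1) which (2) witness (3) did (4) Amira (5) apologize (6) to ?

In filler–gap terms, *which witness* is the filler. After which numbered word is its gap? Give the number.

6

Underlying clause: Amira did apologize to which witness.
'which witness' functions as the object of the preposition 'to'. Wh-movement fronts it, leaving a gap right after 'to':
Which witness did Amira apologize to ___?
'to' is word 6.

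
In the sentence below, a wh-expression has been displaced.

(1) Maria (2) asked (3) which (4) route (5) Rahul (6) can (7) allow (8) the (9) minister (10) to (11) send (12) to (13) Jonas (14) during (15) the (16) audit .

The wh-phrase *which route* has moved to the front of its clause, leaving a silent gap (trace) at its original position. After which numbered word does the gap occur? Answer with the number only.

In situ: Rahul can allow the minister to send which route to Jonas during the audit.
'which route' functions as the direct object of 'send'. Wh-movement fronts it, leaving a gap right after 'send':
Maria asked which route Rahul can allow the minister to send ___ to Jonas during the audit.
'send' is word 11.

11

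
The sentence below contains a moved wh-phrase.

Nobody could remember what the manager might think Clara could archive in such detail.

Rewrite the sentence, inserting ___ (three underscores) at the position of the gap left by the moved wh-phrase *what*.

Pre-movement form: The manager might think Clara could archive what in such detail.
'what' functions as the direct object of 'archive'. The gap is right after 'archive'.

Nobody could remember what the manager might think Clara could archive ___ in such detail.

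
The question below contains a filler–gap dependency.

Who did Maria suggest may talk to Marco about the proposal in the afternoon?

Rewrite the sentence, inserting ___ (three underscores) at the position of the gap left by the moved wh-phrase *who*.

Who did Maria suggest ___ may talk to Marco about the proposal in the afternoon?

In situ: Maria did suggest who may talk to Marco about the proposal in the afternoon.
'who' is the subject of the clause embedded under 'suggest'. The gap is right after 'suggest'.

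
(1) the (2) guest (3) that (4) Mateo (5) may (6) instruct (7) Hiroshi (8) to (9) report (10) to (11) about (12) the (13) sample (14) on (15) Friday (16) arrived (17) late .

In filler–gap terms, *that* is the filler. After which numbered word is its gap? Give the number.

'that' is the object of the preposition 'to'. It moves to the left edge, and the trace sits right after 'to':
The guest that Mateo may instruct Hiroshi to report to ___ about the sample on Friday arrived late.
'to' is word 10.

10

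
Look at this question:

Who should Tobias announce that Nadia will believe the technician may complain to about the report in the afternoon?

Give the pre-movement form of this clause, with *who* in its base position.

The filler 'who' is interpreted as the object of the preposition 'to'. It moves to the left edge, and the trace sits right after 'to':
Who should Tobias announce that Nadia will believe the technician may complain to ___ about the report in the afternoon?

Tobias should announce that Nadia will believe the technician may complain to who about the report in the afternoon.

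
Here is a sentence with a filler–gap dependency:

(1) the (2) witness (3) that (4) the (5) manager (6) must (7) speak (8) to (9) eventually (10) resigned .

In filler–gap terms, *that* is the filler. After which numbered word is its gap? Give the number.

8

'that' functions as the object of the preposition 'to'. Fronting leaves a gap immediately after 'to':
The witness that the manager must speak to ___ eventually resigned.
'to' is word 8.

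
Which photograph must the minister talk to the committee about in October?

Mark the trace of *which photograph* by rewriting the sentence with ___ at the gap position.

Which photograph must the minister talk to the committee about ___ in October?

Before movement: The minister must talk to the committee about which photograph in October.
The filler 'which photograph' is interpreted as the object of the preposition 'about'. The gap is right after 'about'.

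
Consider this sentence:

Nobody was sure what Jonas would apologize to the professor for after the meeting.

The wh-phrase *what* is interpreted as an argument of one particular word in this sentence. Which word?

for

Pre-movement form: Jonas would apologize to the professor for what after the meeting.
'what' is the object of the preposition 'for'. Fronting leaves a gap immediately after 'for':
Nobody was sure what Jonas would apologize to the professor for ___ after the meeting.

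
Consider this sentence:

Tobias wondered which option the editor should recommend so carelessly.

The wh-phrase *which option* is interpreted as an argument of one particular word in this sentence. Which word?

recommend

Pre-movement form: The editor should recommend which option so carelessly.
'which option' is the direct object of 'recommend'. Wh-movement fronts it, leaving a gap right after 'recommend':
Tobias wondered which option the editor should recommend ___ so carelessly.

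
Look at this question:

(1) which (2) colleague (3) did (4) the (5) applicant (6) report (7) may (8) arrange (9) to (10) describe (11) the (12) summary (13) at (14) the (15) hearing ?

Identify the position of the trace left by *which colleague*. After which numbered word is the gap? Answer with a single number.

6

Underlying clause: The applicant did report which colleague may arrange to describe the summary at the hearing.
'which colleague' functions as the subject of the clause embedded under 'report'. It moves to the left edge, and the trace sits right after 'report':
Which colleague did the applicant report ___ may arrange to describe the summary at the hearing?
'report' is word 6.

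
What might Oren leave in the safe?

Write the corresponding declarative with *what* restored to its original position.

Oren might leave what in the safe.

'what' functions as the direct object of 'leave'. Fronting leaves a gap immediately after 'leave':
What might Oren leave ___ in the safe?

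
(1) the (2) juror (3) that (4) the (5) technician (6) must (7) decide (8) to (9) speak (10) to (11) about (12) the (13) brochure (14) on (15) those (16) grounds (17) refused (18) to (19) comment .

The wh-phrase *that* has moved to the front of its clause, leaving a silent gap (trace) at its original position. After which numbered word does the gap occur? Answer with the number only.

The filler 'that' is interpreted as the object of the preposition 'to'. Wh-movement fronts it, leaving a gap right after 'to':
The juror that the technician must decide to speak to ___ about the brochure on those grounds refused to comment.
'to' is word 10.

10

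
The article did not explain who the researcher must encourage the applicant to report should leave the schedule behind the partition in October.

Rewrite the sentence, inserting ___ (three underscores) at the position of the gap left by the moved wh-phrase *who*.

The article did not explain who the researcher must encourage the applicant to report ___ should leave the schedule behind the partition in October.

In situ: The researcher must encourage the applicant to report who should leave the schedule behind the partition in October.
'who' functions as the subject of the clause embedded under 'report'. The gap is right after 'report'.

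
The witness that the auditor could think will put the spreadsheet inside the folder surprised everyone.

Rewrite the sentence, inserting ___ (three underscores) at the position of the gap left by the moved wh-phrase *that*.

The witness that the auditor could think ___ will put the spreadsheet inside the folder surprised everyone.

'that' functions as the subject of the clause embedded under 'think'. The gap is right after 'think'.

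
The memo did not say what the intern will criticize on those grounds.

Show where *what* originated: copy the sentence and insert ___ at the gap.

In situ: The intern will criticize what on those grounds.
'what' is the direct object of 'criticize'. The gap is right after 'criticize'.

The memo did not say what the intern will criticize ___ on those grounds.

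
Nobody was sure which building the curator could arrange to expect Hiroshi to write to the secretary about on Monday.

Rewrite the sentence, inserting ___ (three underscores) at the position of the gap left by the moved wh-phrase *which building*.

Nobody was sure which building the curator could arrange to expect Hiroshi to write to the secretary about ___ on Monday.

Pre-movement form: The curator could arrange to expect Hiroshi to write to the secretary about which building on Monday.
'which building' is the object of the preposition 'about'. The gap is right after 'about'.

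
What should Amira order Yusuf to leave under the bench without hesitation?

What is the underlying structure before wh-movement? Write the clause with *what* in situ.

Amira should order Yusuf to leave what under the bench without hesitation.

The filler 'what' is interpreted as the direct object of 'leave'. Fronting leaves a gap immediately after 'leave':
What should Amira order Yusuf to leave ___ under the bench without hesitation?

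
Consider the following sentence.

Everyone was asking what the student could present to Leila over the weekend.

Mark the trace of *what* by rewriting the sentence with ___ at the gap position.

Before movement: The student could present what to Leila over the weekend.
'what' is the direct object of 'present'. The gap is right after 'present'.

Everyone was asking what the student could present ___ to Leila over the weekend.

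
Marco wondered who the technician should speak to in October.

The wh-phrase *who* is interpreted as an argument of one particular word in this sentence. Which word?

to

Before movement: The technician should speak to who in October.
The filler 'who' is interpreted as the object of the preposition 'to'. Wh-movement fronts it, leaving a gap right after 'to':
Marco wondered who the technician should speak to ___ in October.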